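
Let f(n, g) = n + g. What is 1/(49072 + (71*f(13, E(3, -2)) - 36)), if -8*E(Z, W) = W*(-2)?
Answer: 2/99847 ≈ 2.0031e-5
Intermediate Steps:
E(Z, W) = W/4 (E(Z, W) = -W*(-2)/8 = -(-1)*W/4 = W/4)
f(n, g) = g + n
1/(49072 + (71*f(13, E(3, -2)) - 36)) = 1/(49072 + (71*((¼)*(-2) + 13) - 36)) = 1/(49072 + (71*(-½ + 13) - 36)) = 1/(49072 + (71*(25/2) - 36)) = 1/(49072 + (1775/2 - 36)) = 1/(49072 + 1703/2) = 1/(99847/2) = 2/99847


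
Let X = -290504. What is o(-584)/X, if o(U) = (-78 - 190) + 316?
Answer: -6/36313 ≈ -0.00016523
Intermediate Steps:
o(U) = 48 (o(U) = -268 + 316 = 48)
o(-584)/X = 48/(-290504) = 48*(-1/290504) = -6/36313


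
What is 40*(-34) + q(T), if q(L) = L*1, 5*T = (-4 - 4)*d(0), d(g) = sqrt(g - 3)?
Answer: -1360 - 8*I*sqrt(3)/5 ≈ -1360.0 - 2.7713*I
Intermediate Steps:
d(g) = sqrt(-3 + g)
T = -8*I*sqrt(3)/5 (T = ((-4 - 4)*sqrt(-3 + 0))/5 = (-8*I*sqrt(3))/5 = -8*I*sqrt(3)/5 ≈ -2.7713*I)
q(L) = L
40*(-34) + q(T) = 40*(-34) - 8*I*sqrt(3)/5 = -1360 - 8*I*sqrt(3)/5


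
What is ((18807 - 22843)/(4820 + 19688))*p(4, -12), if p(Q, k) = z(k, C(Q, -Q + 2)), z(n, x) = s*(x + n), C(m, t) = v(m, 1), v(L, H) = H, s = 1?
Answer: 1009/557 ≈ 1.8115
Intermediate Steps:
C(m, t) = 1
z(n, x) = n + x (z(n, x) = 1*(x + n) = 1*(n + x) = n + x)
p(Q, k) = 1 + k (p(Q, k) = k + 1 = 1 + k)
((18807 - 22843)/(4820 + 19688))*p(4, -12) = ((18807 - 22843)/(4820 + 19688))*(1 - 12) = -4036/24508*(-11) = -4036*1/24508*(-11) = -1009/6127*(-11) = 1009/557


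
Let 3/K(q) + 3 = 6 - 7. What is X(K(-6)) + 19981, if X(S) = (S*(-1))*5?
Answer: 79939/4 ≈ 19985.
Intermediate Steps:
K(q) = -¾ (K(q) = 3/(-3 + (6 - 7)) = 3/(-3 - 1) = 3/(-4) = 3*(-¼) = -¾)
X(S) = -5*S (X(S) = -S*5 = -5*S)
X(K(-6)) + 19981 = -5*(-¾) + 19981 = 15/4 + 19981 = 79939/4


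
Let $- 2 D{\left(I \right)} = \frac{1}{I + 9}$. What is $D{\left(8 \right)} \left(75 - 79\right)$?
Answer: $\frac{2}{17} \approx 0.11765$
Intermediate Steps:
$D{\left(I \right)} = - \frac{1}{2 \left(9 + I\right)}$ ($D{\left(I \right)} = - \frac{1}{2 \left(I + 9\right)} = - \frac{1}{2 \left(9 + I\right)}$)
$D{\left(8 \right)} \left(75 - 79\right) = - \frac{1}{18 + 2 \cdot 8} \left(75 - 79\right) = - \frac{1}{18 + 16} \left(-4\right) = - \frac{1}{34} \left(-4\right) = \left(-1\right) \frac{1}{34} \left(-4\right) = \left(- \frac{1}{34}\right) \left(-4\right) = \frac{2}{17}$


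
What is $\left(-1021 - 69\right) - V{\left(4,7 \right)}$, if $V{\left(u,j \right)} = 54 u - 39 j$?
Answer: $-1033$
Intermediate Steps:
$V{\left(u,j \right)} = - 39 j + 54 u$
$\left(-1021 - 69\right) - V{\left(4,7 \right)} = \left(-1021 - 69\right) - \left(\left(-39\right) 7 + 54 \cdot 4\right) = \left(-1021 - 69\right) - \left(-273 + 216\right) = -1090 - -57 = -1090 + 57 = -1033$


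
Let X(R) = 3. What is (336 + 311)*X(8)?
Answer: 1941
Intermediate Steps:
(336 + 311)*X(8) = (336 + 311)*3 = 647*3 = 1941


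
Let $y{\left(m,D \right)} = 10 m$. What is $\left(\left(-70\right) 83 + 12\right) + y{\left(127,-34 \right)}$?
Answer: $-4528$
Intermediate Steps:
$\left(\left(-70\right) 83 + 12\right) + y{\left(127,-34 \right)} = \left(\left(-70\right) 83 + 12\right) + 10 \cdot 127 = \left(-5810 + 12\right) + 1270 = -5798 + 1270 = -4528$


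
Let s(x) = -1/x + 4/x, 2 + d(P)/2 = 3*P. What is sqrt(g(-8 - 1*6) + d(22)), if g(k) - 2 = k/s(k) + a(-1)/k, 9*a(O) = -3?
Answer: sqrt(38290)/14 ≈ 13.977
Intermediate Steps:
d(P) = -4 + 6*P (d(P) = -4 + 2*(3*P) = -4 + 6*P)
a(O) = -1/3 (a(O) = (1/9)*(-3) = -1/3)
s(x) = 3/x
g(k) = 2 - 1/(3*k) + k**2/3 (g(k) = 2 + (k/((3/k)) - 1/(3*k)) = 2 + (k*(k/3) - 1/(3*k)) = 2 + (k**2/3 - 1/(3*k)) = 2 + (-1/(3*k) + k**2/3) = 2 - 1/(3*k) + k**2/3)
sqrt(g(-8 - 1*6) + d(22)) = sqrt((-1 + (-8 - 1*6)*(6 + (-8 - 1*6)**2))/(3*(-8 - 1*6)) + (-4 + 6*22)) = sqrt((-1 + (-8 - 6)*(6 + (-8 - 6)**2))/(3*(-8 - 6)) + (-4 + 132)) = sqrt((1/3)*(-1 - 14*(6 + (-14)**2))/(-14) + 128) = sqrt((1/3)*(-1/14)*(-1 - 14*(6 + 196)) + 128) = sqrt((1/3)*(-1/14)*(-1 - 14*202) + 128) = sqrt((1/3)*(-1/14)*(-1 - 2828) + 128) = sqrt((1/3)*(-1/14)*(-2829) + 128) = sqrt(943/14 + 128) = sqrt(2735/14) = sqrt(38290)/14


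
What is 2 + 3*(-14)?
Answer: -40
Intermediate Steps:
2 + 3*(-14) = 2 - 42 = -40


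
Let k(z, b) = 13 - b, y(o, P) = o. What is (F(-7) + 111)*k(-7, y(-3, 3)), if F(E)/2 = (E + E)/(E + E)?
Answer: 1808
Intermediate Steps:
F(E) = 2 (F(E) = 2*((E + E)/(E + E)) = 2*((2*E)/((2*E))) = 2*((2*E)*(1/(2*E))) = 2*1 = 2)
(F(-7) + 111)*k(-7, y(-3, 3)) = (2 + 111)*(13 - 1*(-3)) = 113*(13 + 3) = 113*16 = 1808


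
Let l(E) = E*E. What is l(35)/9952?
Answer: 1225/9952 ≈ 0.12309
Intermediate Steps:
l(E) = E**2
l(35)/9952 = 35**2/9952 = 1225*(1/9952) = 1225/9952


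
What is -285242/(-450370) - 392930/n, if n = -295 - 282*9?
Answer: 88885987343/637949105 ≈ 139.33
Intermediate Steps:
n = -2833 (n = -295 - 2538 = -2833)
-285242/(-450370) - 392930/n = -285242/(-450370) - 392930/(-2833) = -285242*(-1/450370) - 392930*(-1/2833) = 142621/225185 + 392930/2833 = 88885987343/637949105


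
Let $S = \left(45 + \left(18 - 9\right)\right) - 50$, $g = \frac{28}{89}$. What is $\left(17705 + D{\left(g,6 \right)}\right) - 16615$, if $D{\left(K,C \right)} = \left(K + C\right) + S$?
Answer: $\frac{97928}{89} \approx 1100.3$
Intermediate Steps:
$g = \frac{28}{89}$ ($g = 28 \cdot \frac{1}{89} = \frac{28}{89} \approx 0.31461$)
$S = 4$ ($S = \left(45 + 9\right) - 50 = 54 - 50 = 4$)
$D{\left(K,C \right)} = 4 + C + K$ ($D{\left(K,C \right)} = \left(K + C\right) + 4 = \left(C + K\right) + 4 = 4 + C + K$)
$\left(17705 + D{\left(g,6 \right)}\right) - 16615 = \left(17705 + \left(4 + 6 + \frac{28}{89}\right)\right) - 16615 = \left(17705 + \frac{918}{89}\right) - 16615 = \frac{1576663}{89} - 16615 = \frac{97928}{89}$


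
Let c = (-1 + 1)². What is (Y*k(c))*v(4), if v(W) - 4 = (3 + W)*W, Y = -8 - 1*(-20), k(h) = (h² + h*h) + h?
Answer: 0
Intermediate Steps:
c = 0 (c = 0² = 0)
k(h) = h + 2*h² (k(h) = (h² + h²) + h = 2*h² + h = h + 2*h²)
Y = 12 (Y = -8 + 20 = 12)
v(W) = 4 + W*(3 + W) (v(W) = 4 + (3 + W)*W = 4 + W*(3 + W))
(Y*k(c))*v(4) = (12*(0*(1 + 2*0)))*(4 + 4² + 3*4) = (12*(0*(1 + 0)))*(4 + 16 + 12) = (12*(0*1))*32 = (12*0)*32 = 0*32 = 0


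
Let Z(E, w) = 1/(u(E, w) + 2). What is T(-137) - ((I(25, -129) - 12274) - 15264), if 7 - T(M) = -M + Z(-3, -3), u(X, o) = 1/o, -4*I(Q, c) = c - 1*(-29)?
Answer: 136912/5 ≈ 27382.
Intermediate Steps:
I(Q, c) = -29/4 - c/4 (I(Q, c) = -(c - 1*(-29))/4 = -(c + 29)/4 = -(29 + c)/4 = -29/4 - c/4)
Z(E, w) = 1/(2 + 1/w) (Z(E, w) = 1/(1/w + 2) = 1/(2 + 1/w))
T(M) = 32/5 + M (T(M) = 7 - (-M - 3/(1 + 2*(-3))) = 7 - (-M - 3/(1 - 6)) = 7 - (-M - 3/(-5)) = 7 - (-M - 3*(-⅕)) = 7 - (-M + ⅗) = 7 - (⅗ - M) = 7 + (-⅗ + M) = 32/5 + M)
T(-137) - ((I(25, -129) - 12274) - 15264) = (32/5 - 137) - (((-29/4 - ¼*(-129)) - 12274) - 15264) = -653/5 - (((-29/4 + 129/4) - 12274) - 15264) = -653/5 - ((25 - 12274) - 15264) = -653/5 - (-12249 - 15264) = -653/5 - 1*(-27513) = -653/5 + 27513 = 136912/5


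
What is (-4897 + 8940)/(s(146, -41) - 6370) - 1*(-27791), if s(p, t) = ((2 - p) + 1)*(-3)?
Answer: 12700176/457 ≈ 27790.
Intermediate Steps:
s(p, t) = -9 + 3*p (s(p, t) = (3 - p)*(-3) = -9 + 3*p)
(-4897 + 8940)/(s(146, -41) - 6370) - 1*(-27791) = (-4897 + 8940)/((-9 + 3*146) - 6370) - 1*(-27791) = 4043/((-9 + 438) - 6370) + 27791 = 4043/(429 - 6370) + 27791 = 4043/(-5941) + 27791 = 4043*(-1/5941) + 27791 = -311/457 + 27791 = 12700176/457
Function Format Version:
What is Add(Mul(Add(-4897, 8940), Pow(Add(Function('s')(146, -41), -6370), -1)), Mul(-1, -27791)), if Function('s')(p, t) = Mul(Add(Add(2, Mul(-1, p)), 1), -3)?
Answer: Rational(12700176, 457) ≈ 27790.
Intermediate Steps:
Function('s')(p, t) = Add(-9, Mul(3, p)) (Function('s')(p, t) = Mul(Add(3, Mul(-1, p)), -3) = Add(-9, Mul(3, p)))
Add(Mul(Add(-4897, 8940), Pow(Add(Function('s')(146, -41), -6370), -1)), Mul(-1, -27791)) = Add(Mul(Add(-4897, 8940), Pow(Add(Add(-9, Mul(3, 146)), -6370), -1)), Mul(-1, -27791)) = Add(Mul(4043, Pow(Add(Add(-9, 438), -6370), -1)), 27791) = Add(Mul(4043, Pow(Add(429, -6370), -1)), 27791) = Add(Mul(4043, Pow(-5941, -1)), 27791) = Add(Mul(4043, Rational(-1, 5941)), 27791) = Add(Rational(-311, 457), 27791) = Rational(12700176, 457)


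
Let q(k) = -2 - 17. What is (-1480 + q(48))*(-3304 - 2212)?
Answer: 8268484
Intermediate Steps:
q(k) = -19
(-1480 + q(48))*(-3304 - 2212) = (-1480 - 19)*(-3304 - 2212) = -1499*(-5516) = 8268484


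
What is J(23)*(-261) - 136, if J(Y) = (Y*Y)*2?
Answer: -276274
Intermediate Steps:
J(Y) = 2*Y² (J(Y) = Y²*2 = 2*Y²)
J(23)*(-261) - 136 = (2*23²)*(-261) - 136 = (2*529)*(-261) - 136 = 1058*(-261) - 136 = -276138 - 136 = -276274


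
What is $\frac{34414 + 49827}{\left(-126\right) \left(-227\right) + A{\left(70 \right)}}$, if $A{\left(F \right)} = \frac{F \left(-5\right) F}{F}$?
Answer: $\frac{84241}{28252} \approx 2.9818$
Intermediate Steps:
$A{\left(F \right)} = - 5 F$ ($A{\left(F \right)} = \frac{- 5 F F}{F} = \frac{\left(-5\right) F^{2}}{F} = - 5 F$)
$\frac{34414 + 49827}{\left(-126\right) \left(-227\right) + A{\left(70 \right)}} = \frac{34414 + 49827}{\left(-126\right) \left(-227\right) - 350} = \frac{84241}{28602 - 350} = \frac{84241}{28252}$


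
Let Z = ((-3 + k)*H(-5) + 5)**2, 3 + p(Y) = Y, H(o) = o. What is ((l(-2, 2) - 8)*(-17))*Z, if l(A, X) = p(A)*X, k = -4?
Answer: 489600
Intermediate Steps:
p(Y) = -3 + Y
l(A, X) = X*(-3 + A) (l(A, X) = (-3 + A)*X = X*(-3 + A))
Z = 1600 (Z = ((-3 - 4)*(-5) + 5)**2 = (-7*(-5) + 5)**2 = (35 + 5)**2 = 40**2 = 1600)
((l(-2, 2) - 8)*(-17))*Z = ((2*(-3 - 2) - 8)*(-17))*1600 = ((2*(-5) - 8)*(-17))*1600 = ((-10 - 8)*(-17))*1600 = -18*(-17)*1600 = 306*1600 = 489600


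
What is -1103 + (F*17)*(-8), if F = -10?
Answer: 257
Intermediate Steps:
-1103 + (F*17)*(-8) = -1103 - 10*17*(-8) = -1103 - 170*(-8) = -1103 + 1360 = 257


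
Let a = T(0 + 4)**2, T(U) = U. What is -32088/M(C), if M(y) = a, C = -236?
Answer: -4011/2 ≈ -2005.5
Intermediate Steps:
a = 16 (a = (0 + 4)**2 = 4**2 = 16)
M(y) = 16
-32088/M(C) = -32088/16 = -32088*1/16 = -4011/2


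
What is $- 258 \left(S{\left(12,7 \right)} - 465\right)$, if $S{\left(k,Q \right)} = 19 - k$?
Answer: $118164$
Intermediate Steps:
$- 258 \left(S{\left(12,7 \right)} - 465\right) = - 258 \left(\left(19 - 12\right) - 465\right) = - 258 \left(7 - 465\right) = \left(-258\right) \left(-458\right) = 118164$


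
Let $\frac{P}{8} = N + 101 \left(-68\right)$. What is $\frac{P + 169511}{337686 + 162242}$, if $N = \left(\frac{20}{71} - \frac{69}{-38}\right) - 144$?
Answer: $\frac{13910861}{61309352} \approx 0.2269$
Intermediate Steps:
$N = - \frac{382853}{2698}$ ($N = \left(20 \cdot \frac{1}{71} - - \frac{69}{38}\right) - 144 = \left(\frac{20}{71} + \frac{69}{38}\right) - 144 = \frac{5659}{2698} - 144 = - \frac{382853}{2698} \approx -141.9$)
$P = - \frac{75650868}{1349}$ ($P = 8 \left(- \frac{382853}{2698} + 101 \left(-68\right)\right) = 8 \left(- \frac{382853}{2698} - 6868\right) = 8 \left(- \frac{18912717}{2698}\right) = - \frac{75650868}{1349} \approx -56079.0$)
$\frac{P + 169511}{337686 + 162242} = \frac{- \frac{75650868}{1349} + 169511}{337686 + 162242} = \frac{153019471}{1349 \cdot 499928} = \frac{153019471}{1349} \cdot \frac{1}{499928} = \frac{13910861}{61309352}$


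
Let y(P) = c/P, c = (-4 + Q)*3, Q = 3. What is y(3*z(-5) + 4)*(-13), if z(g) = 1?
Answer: 39/7 ≈ 5.5714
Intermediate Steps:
c = -3 (c = (-4 + 3)*3 = -1*3 = -3)
y(P) = -3/P
y(3*z(-5) + 4)*(-13) = -3/(3*1 + 4)*(-13) = -3/(3 + 4)*(-13) = -3/7*(-13) = 39/7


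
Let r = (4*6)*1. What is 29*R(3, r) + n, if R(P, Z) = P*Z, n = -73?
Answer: 2015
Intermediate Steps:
r = 24 (r = 24*1 = 24)
29*R(3, r) + n = 29*(3*24) - 73 = 29*72 - 73 = 2088 - 73 = 2015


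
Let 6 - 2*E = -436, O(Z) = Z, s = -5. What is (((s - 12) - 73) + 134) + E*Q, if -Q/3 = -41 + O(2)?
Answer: 25901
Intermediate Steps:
E = 221 (E = 3 - 1/2*(-436) = 3 + 218 = 221)
Q = 117 (Q = -3*(-41 + 2) = -3*(-39) = 117)
(((s - 12) - 73) + 134) + E*Q = (((-5 - 12) - 73) + 134) + 221*117 = ((-17 - 73) + 134) + 25857 = (-90 + 134) + 25857 = 44 + 25857 = 25901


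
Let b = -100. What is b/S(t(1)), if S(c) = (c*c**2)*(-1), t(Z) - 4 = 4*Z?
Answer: 25/128 ≈ 0.19531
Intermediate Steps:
t(Z) = 4 + 4*Z
S(c) = -c**3 (S(c) = c**3*(-1) = -c**3)
b/S(t(1)) = -100*(-1/(4 + 4*1)**3) = -100*(-1/(4 + 4)**3) = -100/((-1*8**3)) = -100/((-1*512)) = -100/(-512) = -100*(-1/512) = 25/128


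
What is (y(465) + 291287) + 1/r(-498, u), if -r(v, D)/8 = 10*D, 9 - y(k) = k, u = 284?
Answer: 6607680319/22720 ≈ 2.9083e+5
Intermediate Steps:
y(k) = 9 - k
r(v, D) = -80*D
(y(465) + 291287) + 1/r(-498, u) = ((9 - 1*465) + 291287) + 1/(-80*284) = ((9 - 465) + 291287) + 1/(-22720) = (-456 + 291287) - 1/22720 = 290831 - 1/22720 = 6607680319/22720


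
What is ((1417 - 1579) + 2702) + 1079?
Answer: 3619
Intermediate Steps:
((1417 - 1579) + 2702) + 1079 = (-162 + 2702) + 1079 = 2540 + 1079 = 3619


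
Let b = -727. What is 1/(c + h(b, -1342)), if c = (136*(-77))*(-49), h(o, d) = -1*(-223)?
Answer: 1/513351 ≈ 1.9480e-6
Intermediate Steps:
h(o, d) = 223
c = 513128 (c = -10472*(-49) = 513128)
1/(c + h(b, -1342)) = 1/(513128 + 223) = 1/513351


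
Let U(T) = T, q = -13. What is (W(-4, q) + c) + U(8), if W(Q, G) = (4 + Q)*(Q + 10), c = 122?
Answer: 130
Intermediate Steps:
W(Q, G) = (4 + Q)*(10 + Q)
(W(-4, q) + c) + U(8) = ((40 + (-4)² + 14*(-4)) + 122) + 8 = ((40 + 16 - 56) + 122) + 8 = (0 + 122) + 8 = 122 + 8 = 130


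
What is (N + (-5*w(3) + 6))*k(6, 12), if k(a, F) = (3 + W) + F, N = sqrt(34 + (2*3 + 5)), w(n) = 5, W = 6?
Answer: -399 + 63*sqrt(5) ≈ -258.13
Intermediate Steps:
N = 3*sqrt(5) (N = sqrt(34 + (6 + 5)) = sqrt(34 + 11) = sqrt(45) = 3*sqrt(5) ≈ 6.7082)
k(a, F) = 9 + F (k(a, F) = (3 + 6) + F = 9 + F)
(N + (-5*w(3) + 6))*k(6, 12) = (3*sqrt(5) + (-5*5 + 6))*(9 + 12) = (3*sqrt(5) + (-25 + 6))*21 = (3*sqrt(5) - 19)*21 = (-19 + 3*sqrt(5))*21 = -399 + 63*sqrt(5)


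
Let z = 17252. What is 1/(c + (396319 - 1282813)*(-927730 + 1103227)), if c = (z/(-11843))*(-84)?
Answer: -11843/1842498853876506 ≈ -6.4277e-12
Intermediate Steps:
c = 1449168/11843 (c = (17252/(-11843))*(-84) = (17252*(-1/11843))*(-84) = -17252/11843*(-84) = 1449168/11843 ≈ 122.36)
1/(c + (396319 - 1282813)*(-927730 + 1103227)) = 1/(1449168/11843 + (396319 - 1282813)*(-927730 + 1103227)) = 1/(1449168/11843 - 886494*175497) = 1/(1449168/11843 - 155577037518) = 1/(-1842498853876506/11843) = -11843/1842498853876506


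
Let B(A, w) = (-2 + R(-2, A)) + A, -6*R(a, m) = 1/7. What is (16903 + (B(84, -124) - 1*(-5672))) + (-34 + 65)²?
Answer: 991955/42 ≈ 23618.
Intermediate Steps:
R(a, m) = -1/42 (R(a, m) = -⅙/7 = -⅙*⅐ = -1/42)
B(A, w) = -85/42 + A (B(A, w) = (-2 - 1/42) + A = -85/42 + A)
(16903 + (B(84, -124) - 1*(-5672))) + (-34 + 65)² = (16903 + ((-85/42 + 84) - 1*(-5672))) + (-34 + 65)² = (16903 + (3443/42 + 5672)) + 31² = (16903 + 241667/42) + 961 = 951593/42 + 961 = 991955/42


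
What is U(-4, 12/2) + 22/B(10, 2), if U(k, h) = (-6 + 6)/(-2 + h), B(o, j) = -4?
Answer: -11/2 ≈ -5.5000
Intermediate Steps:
U(k, h) = 0 (U(k, h) = 0/(-2 + h) = 0)
U(-4, 12/2) + 22/B(10, 2) = 0 + 22/(-4) = 0 + 22*(-¼) = 0 - 11/2 = -11/2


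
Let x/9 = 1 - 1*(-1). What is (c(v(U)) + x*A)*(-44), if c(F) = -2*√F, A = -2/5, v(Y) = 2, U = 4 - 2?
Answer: 1584/5 + 88*√2 ≈ 441.25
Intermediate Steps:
U = 2
A = -⅖ (A = -2*⅕ = -⅖ ≈ -0.40000)
x = 18 (x = 9*(1 - 1*(-1)) = 9*(1 + 1) = 9*2 = 18)
(c(v(U)) + x*A)*(-44) = (-2*√2 + 18*(-⅖))*(-44) = (-2*√2 - 36/5)*(-44) = (-36/5 - 2*√2)*(-44) = 1584/5 + 88*√2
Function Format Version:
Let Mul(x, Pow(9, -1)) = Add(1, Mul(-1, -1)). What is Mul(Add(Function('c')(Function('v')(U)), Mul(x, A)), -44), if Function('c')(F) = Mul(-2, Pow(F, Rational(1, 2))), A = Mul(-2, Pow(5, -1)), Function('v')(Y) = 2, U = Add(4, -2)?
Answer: Add(Rational(1584, 5), Mul(88, Pow(2, Rational(1, 2)))) ≈ 441.25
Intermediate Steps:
U = 2
A = Rational(-2, 5) (A = Mul(-2, Rational(1, 5)) = Rational(-2, 5) ≈ -0.40000)
x = 18 (x = Mul(9, Add(1, Mul(-1, -1))) = Mul(9, Add(1, 1)) = Mul(9, 2) = 18)
Mul(Add(Function('c')(Function('v')(U)), Mul(x, A)), -44) = Mul(Add(Mul(-2, Pow(2, Rational(1, 2))), Mul(18, Rational(-2, 5))), -44) = Mul(Add(Mul(-2, Pow(2, Rational(1, 2))), Rational(-36, 5)), -44) = Mul(Add(Rational(-36, 5), Mul(-2, Pow(2, Rational(1, 2)))), -44) = Add(Rational(1584, 5), Mul(88, Pow(2, Rational(1, 2))))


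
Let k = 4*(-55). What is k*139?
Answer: -30580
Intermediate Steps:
k = -220
k*139 = -220*139 = -30580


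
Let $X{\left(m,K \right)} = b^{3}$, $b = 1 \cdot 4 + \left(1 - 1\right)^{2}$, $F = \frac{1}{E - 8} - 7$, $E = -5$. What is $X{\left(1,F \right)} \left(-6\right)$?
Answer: $-384$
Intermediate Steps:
$F = - \frac{92}{13}$ ($F = \frac{1}{-5 - 8} - 7 = \frac{1}{-13} - 7 = - \frac{1}{13} - 7 = - \frac{92}{13} \approx -7.0769$)
$b = 4$ ($b = 4 + 0^{2} = 4 + 0 = 4$)
$X{\left(m,K \right)} = 64$ ($X{\left(m,K \right)} = 4^{3} = 64$)
$X{\left(1,F \right)} \left(-6\right) = 64 \left(-6\right) = -384$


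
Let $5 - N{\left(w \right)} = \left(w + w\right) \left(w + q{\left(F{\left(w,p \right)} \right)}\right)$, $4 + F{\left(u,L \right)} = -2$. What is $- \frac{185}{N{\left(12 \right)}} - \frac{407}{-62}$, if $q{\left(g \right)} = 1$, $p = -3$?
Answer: $\frac{136419}{19034} \approx 7.1671$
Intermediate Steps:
$F{\left(u,L \right)} = -6$ ($F{\left(u,L \right)} = -4 - 2 = -6$)
$N{\left(w \right)} = 5 - 2 w \left(1 + w\right)$ ($N{\left(w \right)} = 5 - \left(w + w\right) \left(w + 1\right) = 5 - 2 w \left(1 + w\right)$)
$- \frac{185}{N{\left(12 \right)}} - \frac{407}{-62} = - \frac{185}{5 - 24 - 2 \cdot 12^{2}} - \frac{407}{-62} = - \frac{185}{5 - 24 - 288} - - \frac{407}{62} = - \frac{185}{5 - 24 - 288} + \frac{407}{62} = - \frac{185}{-307} + \frac{407}{62} = \left(-185\right) \left(- \frac{1}{307}\right) + \frac{407}{62} = \frac{185}{307} + \frac{407}{62} = \frac{136419}{19034}$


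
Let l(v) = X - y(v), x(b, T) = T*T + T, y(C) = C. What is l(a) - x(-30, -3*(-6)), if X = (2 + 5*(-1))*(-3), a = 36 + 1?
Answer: -370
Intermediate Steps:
a = 37
X = 9 (X = (2 - 5)*(-3) = -3*(-3) = 9)
x(b, T) = T + T² (x(b, T) = T² + T = T + T²)
l(v) = 9 - v
l(a) - x(-30, -3*(-6)) = (9 - 1*37) - (-3*(-6))*(1 - 3*(-6)) = (9 - 37) - 18*(1 + 18) = -28 - 18*19 = -28 - 1*342 = -28 - 342 = -370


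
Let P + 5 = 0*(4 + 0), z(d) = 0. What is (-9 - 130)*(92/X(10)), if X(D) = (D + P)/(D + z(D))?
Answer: -25576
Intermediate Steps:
P = -5 (P = -5 + 0*(4 + 0) = -5 + 0*4 = -5 + 0 = -5)
X(D) = (-5 + D)/D (X(D) = (D - 5)/(D + 0) = (-5 + D)/D)
(-9 - 130)*(92/X(10)) = (-9 - 130)*(92/(((-5 + 10)/10))) = -12788/((1/10)*5) = -12788/1/2 = -12788*2 = -139*184 = -25576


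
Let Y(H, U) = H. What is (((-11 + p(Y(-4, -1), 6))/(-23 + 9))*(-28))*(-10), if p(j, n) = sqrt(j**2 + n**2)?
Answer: 220 - 40*sqrt(13) ≈ 75.778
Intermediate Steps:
(((-11 + p(Y(-4, -1), 6))/(-23 + 9))*(-28))*(-10) = (((-11 + sqrt((-4)**2 + 6**2))/(-23 + 9))*(-28))*(-10) = (((-11 + sqrt(16 + 36))/(-14))*(-28))*(-10) = (((-11 + sqrt(52))*(-1/14))*(-28))*(-10) = (((-11 + 2*sqrt(13))*(-1/14))*(-28))*(-10) = ((11/14 - sqrt(13)/7)*(-28))*(-10) = (-22 + 4*sqrt(13))*(-10) = 220 - 40*sqrt(13)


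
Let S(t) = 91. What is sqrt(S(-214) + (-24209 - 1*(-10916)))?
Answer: I*sqrt(13202) ≈ 114.9*I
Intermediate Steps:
sqrt(S(-214) + (-24209 - 1*(-10916))) = sqrt(91 + (-24209 - 1*(-10916))) = sqrt(91 + (-24209 + 10916)) = sqrt(91 - 13293) = sqrt(-13202) = I*sqrt(13202)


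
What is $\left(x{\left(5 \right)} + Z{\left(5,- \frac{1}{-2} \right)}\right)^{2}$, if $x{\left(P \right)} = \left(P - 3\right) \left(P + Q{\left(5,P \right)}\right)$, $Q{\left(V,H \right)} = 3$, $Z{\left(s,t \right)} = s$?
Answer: $441$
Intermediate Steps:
$x{\left(P \right)} = \left(-3 + P\right) \left(3 + P\right)$ ($x{\left(P \right)} = \left(P - 3\right) \left(P + 3\right) = \left(-3 + P\right) \left(3 + P\right)$)
$\left(x{\left(5 \right)} + Z{\left(5,- \frac{1}{-2} \right)}\right)^{2} = \left(\left(-9 + 5^{2}\right) + 5\right)^{2} = \left(\left(-9 + 25\right) + 5\right)^{2} = \left(16 + 5\right)^{2} = 21^{2} = 441$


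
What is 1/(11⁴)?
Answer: 1/14641 ≈ 6.8301e-5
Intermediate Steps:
1/(11⁴) = 1/14641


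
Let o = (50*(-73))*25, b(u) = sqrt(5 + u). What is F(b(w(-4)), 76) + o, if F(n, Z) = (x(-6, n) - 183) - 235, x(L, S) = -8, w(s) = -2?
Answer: -91676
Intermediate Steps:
o = -91250 (o = -3650*25 = -91250)
F(n, Z) = -426 (F(n, Z) = (-8 - 183) - 235 = -191 - 235 = -426)
F(b(w(-4)), 76) + o = -426 - 91250 = -91676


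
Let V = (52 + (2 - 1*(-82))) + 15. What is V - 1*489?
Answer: -338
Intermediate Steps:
V = 151 (V = (52 + (2 + 82)) + 15 = (52 + 84) + 15 = 136 + 15 = 151)
V - 1*489 = 151 - 1*489 = 151 - 489 = -338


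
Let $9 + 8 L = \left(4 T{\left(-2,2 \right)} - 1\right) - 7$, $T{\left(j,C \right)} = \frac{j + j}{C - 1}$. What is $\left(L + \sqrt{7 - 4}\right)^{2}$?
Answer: $\frac{1281}{64} - \frac{33 \sqrt{3}}{4} \approx 5.7262$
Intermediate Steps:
$T{\left(j,C \right)} = \frac{2 j}{-1 + C}$
$L = - \frac{33}{8}$ ($L = - \frac{9}{8} + \frac{\left(4 \cdot 2 \left(-2\right) \frac{1}{-1 + 2} - 1\right) - 7}{8} = - \frac{9}{8} + \frac{\left(4 \cdot 2 \left(-2\right) 1^{-1} - 1\right) - 7}{8} = - \frac{9}{8} + \frac{\left(4 \cdot 2 \left(-2\right) 1 - 1\right) - 7}{8} = - \frac{9}{8} + \frac{\left(4 \left(-4\right) - 1\right) - 7}{8} = - \frac{9}{8} + \frac{\left(-16 - 1\right) - 7}{8} = - \frac{9}{8} + \frac{-17 - 7}{8} = - \frac{9}{8} + \frac{1}{8} \left(-24\right) = - \frac{9}{8} - 3 = - \frac{33}{8} \approx -4.125$)
$\left(L + \sqrt{7 - 4}\right)^{2} = \left(- \frac{33}{8} + \sqrt{7 - 4}\right)^{2} = \left(- \frac{33}{8} + \sqrt{3}\right)^{2}$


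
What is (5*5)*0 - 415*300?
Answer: -124500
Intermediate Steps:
(5*5)*0 - 415*300 = 25*0 - 124500 = 0 - 124500 = -124500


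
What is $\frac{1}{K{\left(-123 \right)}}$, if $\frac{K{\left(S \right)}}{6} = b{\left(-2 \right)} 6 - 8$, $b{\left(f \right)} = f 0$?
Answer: $- \frac{1}{48} \approx -0.020833$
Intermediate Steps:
$b{\left(f \right)} = 0$
$K{\left(S \right)} = -48$ ($K{\left(S \right)} = 6 \left(0 \cdot 6 - 8\right) = 6 \left(0 - 8\right) = 6 \left(-8\right) = -48$)
$\frac{1}{K{\left(-123 \right)}} = \frac{1}{-48} = - \frac{1}{48}$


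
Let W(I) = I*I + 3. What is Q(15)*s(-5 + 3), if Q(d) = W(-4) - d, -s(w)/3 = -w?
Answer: -24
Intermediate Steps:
W(I) = 3 + I² (W(I) = I² + 3 = 3 + I²)
s(w) = 3*w (s(w) = -(-3)*w = 3*w)
Q(d) = 19 - d (Q(d) = (3 + (-4)²) - d = (3 + 16) - d = 19 - d)
Q(15)*s(-5 + 3) = (19 - 1*15)*(3*(-5 + 3)) = (19 - 15)*(3*(-2)) = 4*(-6) = -24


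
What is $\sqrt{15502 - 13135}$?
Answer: $3 \sqrt{263} \approx 48.652$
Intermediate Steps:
$\sqrt{15502 - 13135} = \sqrt{2367} = 3 \sqrt{263}$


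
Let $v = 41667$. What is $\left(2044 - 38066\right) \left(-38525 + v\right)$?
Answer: $-113181124$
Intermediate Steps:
$\left(2044 - 38066\right) \left(-38525 + v\right) = \left(2044 - 38066\right) \left(-38525 + 41667\right) = \left(-36022\right) 3142 = -113181124$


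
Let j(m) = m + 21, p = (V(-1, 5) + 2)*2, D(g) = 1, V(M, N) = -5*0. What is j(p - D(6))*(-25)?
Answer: -600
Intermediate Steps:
V(M, N) = 0
p = 4 (p = (0 + 2)*2 = 2*2 = 4)
j(m) = 21 + m
j(p - D(6))*(-25) = (21 + (4 - 1*1))*(-25) = (21 + (4 - 1))*(-25) = (21 + 3)*(-25) = 24*(-25) = -600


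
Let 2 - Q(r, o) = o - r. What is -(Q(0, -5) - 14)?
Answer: 7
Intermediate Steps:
Q(r, o) = 2 + r - o (Q(r, o) = 2 - (o - r) = 2 + (r - o) = 2 + r - o)
-(Q(0, -5) - 14) = -((2 + 0 - 1*(-5)) - 14) = -((2 + 0 + 5) - 14) = -(7 - 14) = -1*(-7) = 7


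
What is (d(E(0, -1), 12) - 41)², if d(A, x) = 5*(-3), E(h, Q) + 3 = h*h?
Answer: 3136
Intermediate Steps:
E(h, Q) = -3 + h² (E(h, Q) = -3 + h*h = -3 + h²)
d(A, x) = -15
(d(E(0, -1), 12) - 41)² = (-15 - 41)² = (-56)² = 3136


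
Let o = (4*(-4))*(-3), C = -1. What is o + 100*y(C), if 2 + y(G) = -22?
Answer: -2352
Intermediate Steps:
y(G) = -24 (y(G) = -2 - 22 = -24)
o = 48 (o = -16*(-3) = 48)
o + 100*y(C) = 48 + 100*(-24) = 48 - 2400 = -2352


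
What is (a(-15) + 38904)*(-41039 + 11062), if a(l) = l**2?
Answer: -1172970033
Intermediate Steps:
(a(-15) + 38904)*(-41039 + 11062) = ((-15)**2 + 38904)*(-41039 + 11062) = (225 + 38904)*(-29977) = 39129*(-29977) = -1172970033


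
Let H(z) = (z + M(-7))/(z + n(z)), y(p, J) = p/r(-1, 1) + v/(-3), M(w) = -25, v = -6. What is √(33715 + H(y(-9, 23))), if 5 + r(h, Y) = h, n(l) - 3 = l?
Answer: √3371285/10 ≈ 183.61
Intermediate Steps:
n(l) = 3 + l
r(h, Y) = -5 + h
y(p, J) = 2 - p/6 (y(p, J) = p/(-5 - 1) - 6/(-3) = p/(-6) - 6*(-⅓) = p*(-⅙) + 2 = -p/6 + 2 = 2 - p/6)
H(z) = (-25 + z)/(3 + 2*z) (H(z) = (z - 25)/(z + (3 + z)) = (-25 + z)/(3 + 2*z))
√(33715 + H(y(-9, 23))) = √(33715 + (-25 + (2 - ⅙*(-9)))/(3 + 2*(2 - ⅙*(-9)))) = √(33715 + (-25 + (2 + 3/2))/(3 + 2*(2 + 3/2))) = √(33715 + (-25 + 7/2)/(3 + 2*(7/2))) = √(33715 - 43/2/(3 + 7)) = √(33715 - 43/2/10) = √(33715 + (⅒)*(-43/2)) = √(33715 - 43/20) = √(674257/20) = √3371285/10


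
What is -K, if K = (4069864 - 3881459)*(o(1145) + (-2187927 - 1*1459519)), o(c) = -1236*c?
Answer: 953831587730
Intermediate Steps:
K = -953831587730 (K = (4069864 - 3881459)*(-1236*1145 + (-2187927 - 1*1459519)) = 188405*(-1415220 + (-2187927 - 1459519)) = 188405*(-1415220 - 3647446) = 188405*(-5062666) = -953831587730)
-K = -1*(-953831587730) = 953831587730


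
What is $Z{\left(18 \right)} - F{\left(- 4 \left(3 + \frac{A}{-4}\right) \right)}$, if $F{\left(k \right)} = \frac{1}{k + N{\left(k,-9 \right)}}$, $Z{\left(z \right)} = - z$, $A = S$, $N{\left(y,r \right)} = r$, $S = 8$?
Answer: $- \frac{233}{13} \approx -17.923$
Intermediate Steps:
$A = 8$
$F{\left(k \right)} = \frac{1}{-9 + k}$ ($F{\left(k \right)} = \frac{1}{k - 9} = \frac{1}{-9 + k}$)
$Z{\left(18 \right)} - F{\left(- 4 \left(3 + \frac{A}{-4}\right) \right)} = \left(-1\right) 18 - \frac{1}{-9 - 4 \left(3 + \frac{8}{-4}\right)} = -18 - \frac{1}{-9 - 4 \left(3 + 8 \left(- \frac{1}{4}\right)\right)} = -18 - \frac{1}{-9 - 4 \left(3 - 2\right)} = -18 - \frac{1}{-9 - 4} = -18 - \frac{1}{-13} = -18 - - \frac{1}{13} = -18 + \frac{1}{13} = - \frac{233}{13}$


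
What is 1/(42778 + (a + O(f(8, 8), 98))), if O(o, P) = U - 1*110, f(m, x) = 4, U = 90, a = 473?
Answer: 1/43231 ≈ 2.3132e-5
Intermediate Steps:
O(o, P) = -20 (O(o, P) = 90 - 1*110 = 90 - 110 = -20)
1/(42778 + (a + O(f(8, 8), 98))) = 1/(42778 + (473 - 20)) = 1/(42778 + 453) = 1/43231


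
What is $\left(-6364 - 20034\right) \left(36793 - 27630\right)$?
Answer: $-241884874$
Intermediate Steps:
$\left(-6364 - 20034\right) \left(36793 - 27630\right) = \left(-6364 - 20034\right) 9163 = \left(-26398\right) 9163 = -241884874$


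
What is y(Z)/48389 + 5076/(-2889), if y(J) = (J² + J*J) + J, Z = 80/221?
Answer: -444309762652/252880284943 ≈ -1.7570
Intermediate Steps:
Z = 80/221 (Z = 80*(1/221) = 80/221 ≈ 0.36199)
y(J) = J + 2*J² (y(J) = (J² + J²) + J = 2*J² + J = J + 2*J²)
y(Z)/48389 + 5076/(-2889) = (80*(1 + 2*(80/221))/221)/48389 + 5076/(-2889) = (80*(1 + 160/221)/221)*(1/48389) + 5076*(-1/2889) = ((80/221)*(381/221))*(1/48389) - 188/107 = (30480/48841)*(1/48389) - 188/107 = 30480/2363367149 - 188/107 = -444309762652/252880284943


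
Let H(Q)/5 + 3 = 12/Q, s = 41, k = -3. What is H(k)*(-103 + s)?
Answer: 2170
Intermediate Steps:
H(Q) = -15 + 60/Q (H(Q) = -15 + 5*(12/Q) = -15 + 60/Q)
H(k)*(-103 + s) = (-15 + 60/(-3))*(-103 + 41) = (-15 + 60*(-⅓))*(-62) = (-15 - 20)*(-62) = -35*(-62) = 2170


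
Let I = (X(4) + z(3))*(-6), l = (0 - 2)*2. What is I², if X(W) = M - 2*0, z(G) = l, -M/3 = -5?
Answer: 4356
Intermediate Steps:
M = 15 (M = -3*(-5) = 15)
l = -4 (l = -2*2 = -4)
z(G) = -4
X(W) = 15 (X(W) = 15 - 2*0 = 15 + 0 = 15)
I = -66 (I = (15 - 4)*(-6) = 11*(-6) = -66)
I² = (-66)² = 4356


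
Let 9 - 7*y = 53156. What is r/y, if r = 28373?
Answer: -198611/53147 ≈ -3.7370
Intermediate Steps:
y = -53147/7 (y = 9/7 - ⅐*53156 = 9/7 - 53156/7 = -53147/7 ≈ -7592.4)
r/y = 28373/(-53147/7) = 28373*(-7/53147) = -198611/53147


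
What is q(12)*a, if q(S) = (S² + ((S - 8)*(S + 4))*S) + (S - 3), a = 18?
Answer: 16578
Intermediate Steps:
q(S) = -3 + S + S² + S*(-8 + S)*(4 + S) (q(S) = (S² + ((-8 + S)*(4 + S))*S) + (-3 + S) = (S² + S*(-8 + S)*(4 + S)) + (-3 + S) = -3 + S + S² + S*(-8 + S)*(4 + S))
q(12)*a = (-3 + 12³ - 31*12 - 3*12²)*18 = (-3 + 1728 - 372 - 3*144)*18 = (-3 + 1728 - 372 - 432)*18 = 921*18 = 16578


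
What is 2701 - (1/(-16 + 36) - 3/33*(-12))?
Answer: 593969/220 ≈ 2699.9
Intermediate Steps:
2701 - (1/(-16 + 36) - 3/33*(-12)) = 2701 - (1/20 - 3*1/33*(-12)) = 2701 - (1/20 - 1/11*(-12)) = 2701 - (1/20 + 12/11) = 2701 - 1*251/220 = 2701 - 251/220 = 593969/220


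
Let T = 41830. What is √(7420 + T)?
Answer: 5*√1970 ≈ 221.92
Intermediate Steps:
√(7420 + T) = √(7420 + 41830) = √49250 = 5*√1970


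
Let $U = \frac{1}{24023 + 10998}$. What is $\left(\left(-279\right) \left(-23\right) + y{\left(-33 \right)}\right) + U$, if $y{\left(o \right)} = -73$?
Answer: $\frac{222173225}{35021} \approx 6344.0$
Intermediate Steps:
$U = \frac{1}{35021} \approx 2.8554 \cdot 10^{-5}$
$\left(\left(-279\right) \left(-23\right) + y{\left(-33 \right)}\right) + U = \left(\left(-279\right) \left(-23\right) - 73\right) + \frac{1}{35021} = \left(6417 - 73\right) + \frac{1}{35021} = 6344 + \frac{1}{35021} = \frac{222173225}{35021}$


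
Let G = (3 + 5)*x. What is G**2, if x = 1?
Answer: 64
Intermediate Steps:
G = 8 (G = (3 + 5)*1 = 8*1 = 8)
G**2 = 8**2 = 64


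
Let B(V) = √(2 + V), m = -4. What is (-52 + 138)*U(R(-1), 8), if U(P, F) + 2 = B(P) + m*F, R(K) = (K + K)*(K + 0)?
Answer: -2752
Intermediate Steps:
R(K) = 2*K² (R(K) = (2*K)*K = 2*K²)
U(P, F) = -2 + √(2 + P) - 4*F (U(P, F) = -2 + (√(2 + P) - 4*F) = -2 + √(2 + P) - 4*F)
(-52 + 138)*U(R(-1), 8) = (-52 + 138)*(-2 + √(2 + 2*(-1)²) - 4*8) = 86*(-2 + √(2 + 2*1) - 32) = 86*(-2 + √(2 + 2) - 32) = 86*(-2 + √4 - 32) = 86*(-2 + 2 - 32) = 86*(-32) = -2752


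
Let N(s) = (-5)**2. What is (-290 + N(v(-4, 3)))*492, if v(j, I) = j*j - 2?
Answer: -130380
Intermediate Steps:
v(j, I) = -2 + j**2 (v(j, I) = j**2 - 2 = -2 + j**2)
N(s) = 25
(-290 + N(v(-4, 3)))*492 = (-290 + 25)*492 = -265*492 = -130380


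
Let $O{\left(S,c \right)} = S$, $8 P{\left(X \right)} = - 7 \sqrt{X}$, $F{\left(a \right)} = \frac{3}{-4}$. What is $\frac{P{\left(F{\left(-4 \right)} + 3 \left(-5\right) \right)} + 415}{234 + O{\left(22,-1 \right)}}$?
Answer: $\frac{415}{256} - \frac{21 i \sqrt{7}}{4096} \approx 1.6211 - 0.013565 i$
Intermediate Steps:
$F{\left(a \right)} = - \frac{3}{4}$ ($F{\left(a \right)} = 3 \left(- \frac{1}{4}\right) = - \frac{3}{4}$)
$P{\left(X \right)} = - \frac{7 \sqrt{X}}{8}$ ($P{\left(X \right)} = \frac{\left(-7\right) \sqrt{X}}{8} = - \frac{7 \sqrt{X}}{8}$)
$\frac{P{\left(F{\left(-4 \right)} + 3 \left(-5\right) \right)} + 415}{234 + O{\left(22,-1 \right)}} = \frac{- \frac{7 \sqrt{- \frac{3}{4} + 3 \left(-5\right)}}{8} + 415}{234 + 22} = \frac{- \frac{7 \sqrt{- \frac{3}{4} - 15}}{8} + 415}{256} = \left(- \frac{7 \sqrt{- \frac{63}{4}}}{8} + 415\right) \frac{1}{256} = \left(- \frac{7 \frac{3 i \sqrt{7}}{2}}{8} + 415\right) \frac{1}{256} = \left(- \frac{21 i \sqrt{7}}{16} + 415\right) \frac{1}{256} = \left(415 - \frac{21 i \sqrt{7}}{16}\right) \frac{1}{256} = \frac{415}{256} - \frac{21 i \sqrt{7}}{4096}$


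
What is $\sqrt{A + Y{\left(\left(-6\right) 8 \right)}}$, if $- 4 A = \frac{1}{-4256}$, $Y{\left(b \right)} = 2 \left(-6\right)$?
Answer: $\frac{i \sqrt{54340342}}{2128} \approx 3.4641 i$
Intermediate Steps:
$Y{\left(b \right)} = -12$
$A = \frac{1}{17024}$ ($A = - \frac{1}{4 \left(-4256\right)} = \left(- \frac{1}{4}\right) \left(- \frac{1}{4256}\right) = \frac{1}{17024} \approx 5.8741 \cdot 10^{-5}$)
$\sqrt{A + Y{\left(\left(-6\right) 8 \right)}} = \sqrt{\frac{1}{17024} - 12} = \sqrt{- \frac{204287}{17024}} = \frac{i \sqrt{54340342}}{2128}$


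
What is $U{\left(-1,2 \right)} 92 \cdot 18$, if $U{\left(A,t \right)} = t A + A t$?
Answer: $-6624$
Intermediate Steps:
$U{\left(A,t \right)} = 2 A t$ ($U{\left(A,t \right)} = A t + A t = 2 A t$)
$U{\left(-1,2 \right)} 92 \cdot 18 = 2 \left(-1\right) 2 \cdot 92 \cdot 18 = \left(-4\right) 92 \cdot 18 = \left(-368\right) 18 = -6624$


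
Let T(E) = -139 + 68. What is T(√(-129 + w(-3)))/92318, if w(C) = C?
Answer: -71/92318 ≈ -0.00076908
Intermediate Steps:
T(E) = -71
T(√(-129 + w(-3)))/92318 = -71/92318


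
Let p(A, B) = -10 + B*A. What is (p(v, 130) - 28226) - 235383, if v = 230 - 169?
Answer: -255689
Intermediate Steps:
v = 61
p(A, B) = -10 + A*B
(p(v, 130) - 28226) - 235383 = ((-10 + 61*130) - 28226) - 235383 = ((-10 + 7930) - 28226) - 235383 = (7920 - 28226) - 235383 = -20306 - 235383 = -255689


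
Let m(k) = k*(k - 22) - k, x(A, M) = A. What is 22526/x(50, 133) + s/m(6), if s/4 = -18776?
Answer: 1513213/1275 ≈ 1186.8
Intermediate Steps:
s = -75104 (s = 4*(-18776) = -75104)
m(k) = -k + k*(-22 + k) (m(k) = k*(-22 + k) - k = -k + k*(-22 + k))
22526/x(50, 133) + s/m(6) = 22526/50 - 75104*1/(6*(-23 + 6)) = 22526*(1/50) - 75104/(6*(-17)) = 11263/25 - 75104/(-102) = 11263/25 - 75104*(-1/102) = 11263/25 + 37552/51 = 1513213/1275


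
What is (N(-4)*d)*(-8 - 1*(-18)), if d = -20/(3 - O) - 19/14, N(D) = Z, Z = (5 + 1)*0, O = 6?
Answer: 0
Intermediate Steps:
Z = 0 (Z = 6*0 = 0)
N(D) = 0
d = 223/42 (d = -20/(3 - 1*6) - 19/14 = -20/(3 - 6) - 19*1/14 = -20/(-3) - 19/14 = -20*(-⅓) - 19/14 = 20/3 - 19/14 = 223/42 ≈ 5.3095)
(N(-4)*d)*(-8 - 1*(-18)) = (0*(223/42))*(-8 - 1*(-18)) = 0*(-8 + 18) = 0*10 = 0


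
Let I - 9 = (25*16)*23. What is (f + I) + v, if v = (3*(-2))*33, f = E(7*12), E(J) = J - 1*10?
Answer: 9085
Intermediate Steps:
E(J) = -10 + J (E(J) = J - 10 = -10 + J)
f = 74 (f = -10 + 7*12 = -10 + 84 = 74)
I = 9209 (I = 9 + (25*16)*23 = 9 + 400*23 = 9 + 9200 = 9209)
v = -198 (v = -6*33 = -198)
(f + I) + v = (74 + 9209) - 198 = 9283 - 198 = 9085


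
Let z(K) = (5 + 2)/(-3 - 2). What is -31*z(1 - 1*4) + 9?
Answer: 262/5 ≈ 52.400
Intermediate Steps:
z(K) = -7/5 (z(K) = 7/(-5) = -1/5*7 = -7/5)
-31*z(1 - 1*4) + 9 = -31*(-7/5) + 9 = 217/5 + 9 = 262/5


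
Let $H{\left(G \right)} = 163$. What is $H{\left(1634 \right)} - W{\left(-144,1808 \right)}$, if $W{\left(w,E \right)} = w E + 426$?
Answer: $260089$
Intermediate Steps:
$W{\left(w,E \right)} = 426 + E w$ ($W{\left(w,E \right)} = E w + 426 = 426 + E w$)
$H{\left(1634 \right)} - W{\left(-144,1808 \right)} = 163 - \left(426 + 1808 \left(-144\right)\right) = 163 - \left(426 - 260352\right) = 163 - -259926 = 163 + 259926 = 260089$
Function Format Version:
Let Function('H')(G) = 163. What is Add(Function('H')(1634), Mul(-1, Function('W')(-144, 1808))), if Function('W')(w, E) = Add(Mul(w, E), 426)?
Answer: 260089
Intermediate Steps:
Function('W')(w, E) = Add(426, Mul(E, w)) (Function('W')(w, E) = Add(Mul(E, w), 426) = Add(426, Mul(E, w)))
Add(Function('H')(1634), Mul(-1, Function('W')(-144, 1808))) = Add(163, Mul(-1, Add(426, Mul(1808, -144)))) = Add(163, Mul(-1, Add(426, -260352))) = Add(163, Mul(-1, -259926)) = Add(163, 259926) = 260089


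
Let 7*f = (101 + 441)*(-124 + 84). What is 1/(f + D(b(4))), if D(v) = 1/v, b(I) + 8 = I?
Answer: -28/86727 ≈ -0.00032285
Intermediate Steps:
b(I) = -8 + I
f = -21680/7 (f = ((101 + 441)*(-124 + 84))/7 = (542*(-40))/7 = (⅐)*(-21680) = -21680/7 ≈ -3097.1)
1/(f + D(b(4))) = 1/(-21680/7 + 1/(-8 + 4)) = 1/(-21680/7 + 1/(-4)) = 1/(-21680/7 - ¼) = 1/(-86727/28) = -28/86727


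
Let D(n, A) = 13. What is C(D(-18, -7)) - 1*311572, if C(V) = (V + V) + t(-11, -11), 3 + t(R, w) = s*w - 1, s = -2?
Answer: -311528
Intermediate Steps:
t(R, w) = -4 - 2*w (t(R, w) = -3 + (-2*w - 1) = -3 + (-1 - 2*w) = -4 - 2*w)
C(V) = 18 + 2*V (C(V) = (V + V) + (-4 - 2*(-11)) = 2*V + (-4 + 22) = 2*V + 18 = 18 + 2*V)
C(D(-18, -7)) - 1*311572 = (18 + 2*13) - 1*311572 = (18 + 26) - 311572 = 44 - 311572 = -311528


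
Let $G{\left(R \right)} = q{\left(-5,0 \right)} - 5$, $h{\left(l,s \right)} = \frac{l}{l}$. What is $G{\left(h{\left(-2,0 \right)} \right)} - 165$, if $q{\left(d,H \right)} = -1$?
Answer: $-171$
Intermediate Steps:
$h{\left(l,s \right)} = 1$
$G{\left(R \right)} = -6$ ($G{\left(R \right)} = -1 - 5 = -6$)
$G{\left(h{\left(-2,0 \right)} \right)} - 165 = -6 - 165 = -171$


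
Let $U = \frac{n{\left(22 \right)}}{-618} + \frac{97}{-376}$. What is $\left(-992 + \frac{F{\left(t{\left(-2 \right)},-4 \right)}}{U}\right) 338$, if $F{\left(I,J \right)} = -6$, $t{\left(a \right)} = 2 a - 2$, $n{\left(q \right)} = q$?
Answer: $- \frac{11200990112}{34109} \approx -3.2839 \cdot 10^{5}$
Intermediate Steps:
$t{\left(a \right)} = -2 + 2 a$
$U = - \frac{34109}{116184}$ ($U = \frac{22}{-618} + \frac{97}{-376} = 22 \left(- \frac{1}{618}\right) + 97 \left(- \frac{1}{376}\right) = - \frac{11}{309} - \frac{97}{376} = - \frac{34109}{116184} \approx -0.29358$)
$\left(-992 + \frac{F{\left(t{\left(-2 \right)},-4 \right)}}{U}\right) 338 = \left(-992 - \frac{6}{- \frac{34109}{116184}}\right) 338 = \left(-992 - - \frac{697104}{34109}\right) 338 = \left(-992 + \frac{697104}{34109}\right) 338 = \left(- \frac{33139024}{34109}\right) 338 = - \frac{11200990112}{34109}$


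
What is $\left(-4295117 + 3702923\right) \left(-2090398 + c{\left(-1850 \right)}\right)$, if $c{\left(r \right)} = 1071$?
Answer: $1237286913438$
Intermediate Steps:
$\left(-4295117 + 3702923\right) \left(-2090398 + c{\left(-1850 \right)}\right) = \left(-4295117 + 3702923\right) \left(-2090398 + 1071\right) = \left(-592194\right) \left(-2089327\right) = 1237286913438$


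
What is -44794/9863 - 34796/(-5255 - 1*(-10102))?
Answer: -560309466/47805961 ≈ -11.720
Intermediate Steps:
-44794/9863 - 34796/(-5255 - 1*(-10102)) = -44794*1/9863 - 34796/(-5255 + 10102) = -44794/9863 - 34796/4847 = -560309466/47805961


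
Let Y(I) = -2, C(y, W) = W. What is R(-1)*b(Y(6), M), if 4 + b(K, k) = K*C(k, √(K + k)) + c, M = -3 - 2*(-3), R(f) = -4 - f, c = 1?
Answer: 15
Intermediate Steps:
M = 3 (M = -3 + 6 = 3)
b(K, k) = -3 + K*√(K + k) (b(K, k) = -4 + (K*√(K + k) + 1) = -4 + (1 + K*√(K + k)) = -3 + K*√(K + k))
R(-1)*b(Y(6), M) = (-4 - 1*(-1))*(-3 - 2*√(-2 + 3)) = (-4 + 1)*(-3 - 2*√1) = -3*(-3 - 2*1) = -3*(-3 - 2) = -3*(-5) = 15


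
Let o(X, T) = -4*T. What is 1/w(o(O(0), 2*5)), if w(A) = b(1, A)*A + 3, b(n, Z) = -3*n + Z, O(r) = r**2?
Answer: 1/1723 ≈ 0.00058038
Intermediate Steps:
b(n, Z) = Z - 3*n
w(A) = 3 + A*(-3 + A) (w(A) = (A - 3*1)*A + 3 = (A - 3)*A + 3 = (-3 + A)*A + 3 = A*(-3 + A) + 3 = 3 + A*(-3 + A))
1/w(o(O(0), 2*5)) = 1/(3 + (-8*5)*(-3 - 8*5)) = 1/(3 + (-4*10)*(-3 - 4*10)) = 1/(3 - 40*(-3 - 40)) = 1/(3 - 40*(-43)) = 1/(3 + 1720) = 1/1723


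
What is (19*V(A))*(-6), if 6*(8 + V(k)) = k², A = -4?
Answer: 608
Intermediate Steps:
V(k) = -8 + k²/6
(19*V(A))*(-6) = (19*(-8 + (⅙)*(-4)²))*(-6) = (19*(-8 + (⅙)*16))*(-6) = (19*(-8 + 8/3))*(-6) = (19*(-16/3))*(-6) = -304/3*(-6) = 608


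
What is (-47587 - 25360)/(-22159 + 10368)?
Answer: 72947/11791 ≈ 6.1867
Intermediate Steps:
(-47587 - 25360)/(-22159 + 10368) = -72947/(-11791) = -72947*(-1/11791) = 72947/11791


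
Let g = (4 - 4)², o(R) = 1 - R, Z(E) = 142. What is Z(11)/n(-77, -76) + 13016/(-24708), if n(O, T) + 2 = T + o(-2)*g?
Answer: -188491/80301 ≈ -2.3473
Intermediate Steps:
g = 0 (g = 0² = 0)
n(O, T) = -2 + T (n(O, T) = -2 + (T + (1 - 1*(-2))*0) = -2 + (T + (1 + 2)*0) = -2 + (T + 3*0) = -2 + (T + 0) = -2 + T)
Z(11)/n(-77, -76) + 13016/(-24708) = 142/(-2 - 76) + 13016/(-24708) = 142/(-78) + 13016*(-1/24708) = 142*(-1/78) - 3254/6177 = -71/39 - 3254/6177 = -188491/80301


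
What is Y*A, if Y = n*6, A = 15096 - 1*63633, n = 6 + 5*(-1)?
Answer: -291222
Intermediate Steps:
n = 1 (n = 6 - 5 = 1)
A = -48537 (A = 15096 - 63633 = -48537)
Y = 6 (Y = 1*6 = 6)
Y*A = 6*(-48537) = -291222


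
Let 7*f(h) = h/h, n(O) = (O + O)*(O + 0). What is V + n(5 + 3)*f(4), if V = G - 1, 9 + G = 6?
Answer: 100/7 ≈ 14.286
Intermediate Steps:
G = -3 (G = -9 + 6 = -3)
n(O) = 2*O**2 (n(O) = (2*O)*O = 2*O**2)
f(h) = 1/7 (f(h) = (h/h)/7 = (1/7)*1 = 1/7)
V = -4 (V = -3 - 1 = -4)
V + n(5 + 3)*f(4) = -4 + (2*(5 + 3)**2)*(1/7) = -4 + (2*8**2)*(1/7) = -4 + (2*64)*(1/7) = -4 + 128*(1/7) = -4 + 128/7 = 100/7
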